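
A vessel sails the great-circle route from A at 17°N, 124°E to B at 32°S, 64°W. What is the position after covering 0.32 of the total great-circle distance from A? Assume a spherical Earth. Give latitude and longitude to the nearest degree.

≈ 31°S, 146°E

The haversine formula gives a central angle δ ≈ 2.851 rad (163.3°) between the endpoints.
Interpolate at f = 0.32 with slerp weights a = sin((1−f)δ)/sin δ ≈ 3.255, b = sin(fδ)/sin δ ≈ 2.759.
p = a·p₁ + b·p₂ ≈ (-0.715, 0.478, -0.510); φ = arcsin(p_z) ≈ -30.69°, λ = atan2(p_y, p_x) ≈ 146.25°.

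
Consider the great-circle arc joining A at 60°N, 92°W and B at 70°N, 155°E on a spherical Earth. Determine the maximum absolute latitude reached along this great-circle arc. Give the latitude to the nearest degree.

≈ 76°N

The great circle lies in the plane with unit normal n̂ = (p₁ × p₂)/|p₁ × p₂|.
Here n̂_z ≈ -0.237; the vertex latitude is φ_max = arccos|n̂_z| ≈ 76.3°.
Check via Clairaut: cos φ_max = |cos φ₁| · sin C = cos(60.0°)·sin(28.3°) ≈ 0.237, again giving ≈ 76.3°.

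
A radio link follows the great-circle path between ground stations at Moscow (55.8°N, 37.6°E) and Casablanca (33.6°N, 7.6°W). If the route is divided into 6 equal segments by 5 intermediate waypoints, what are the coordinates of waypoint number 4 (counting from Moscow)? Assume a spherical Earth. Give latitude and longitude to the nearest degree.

≈ 43°N, 4°E

Write both endpoints as unit vectors p₁, p₂ with components (cos φ cos λ, cos φ sin λ, sin φ).
The central angle between the endpoints is δ = arccos(p₁·p₂) ≈ 0.664 rad (38.0°).
Interpolate at f = 4/6 with slerp weights a = sin((1−f)δ)/sin δ ≈ 0.356, b = sin(fδ)/sin δ ≈ 0.695.
p = a·p₁ + b·p₂ ≈ (0.732, 0.046, 0.679); φ = arcsin(p_z) ≈ 42.79°, λ = atan2(p_y, p_x) ≈ 3.56°.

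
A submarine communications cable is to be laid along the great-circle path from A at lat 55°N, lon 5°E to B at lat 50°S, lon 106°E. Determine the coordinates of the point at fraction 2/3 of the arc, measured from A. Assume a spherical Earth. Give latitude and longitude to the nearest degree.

Convert each endpoint to a unit vector on the sphere (x = cos φ cos λ, y = cos φ sin λ, z = sin φ).
The central angle between the endpoints is δ = arccos(p₁·p₂) ≈ 2.343 rad (134.3°).
Interpolate at f = 2/3 with slerp weights a = sin((1−f)δ)/sin δ ≈ 0.983, b = sin(fδ)/sin δ ≈ 1.396.
p = a·p₁ + b·p₂ ≈ (0.314, 0.912, -0.264); φ = arcsin(p_z) ≈ -15.33°, λ = atan2(p_y, p_x) ≈ 70.98°.

≈ lat 15°S, lon 71°E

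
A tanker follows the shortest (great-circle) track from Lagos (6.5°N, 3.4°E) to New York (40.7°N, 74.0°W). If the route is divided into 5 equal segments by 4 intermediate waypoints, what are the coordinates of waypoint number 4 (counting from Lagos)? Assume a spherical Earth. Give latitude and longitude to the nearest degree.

≈ 38°N, 54°W

Write both endpoints as unit vectors p₁, p₂ with components (cos φ cos λ, cos φ sin λ, sin φ).
The central angle between the endpoints is δ = arccos(p₁·p₂) ≈ 1.330 rad (76.2°).
Interpolate at f = 4/5 with slerp weights a = sin((1−f)δ)/sin δ ≈ 0.271, b = sin(fδ)/sin δ ≈ 0.900.
p = a·p₁ + b·p₂ ≈ (0.457, -0.640, 0.618); φ = arcsin(p_z) ≈ 38.15°, λ = atan2(p_y, p_x) ≈ -54.50°.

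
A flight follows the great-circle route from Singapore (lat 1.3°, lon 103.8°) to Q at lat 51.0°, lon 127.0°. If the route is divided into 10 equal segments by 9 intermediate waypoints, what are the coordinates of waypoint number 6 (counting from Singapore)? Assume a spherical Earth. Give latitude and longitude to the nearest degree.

≈ lat 32°, lon 115°

From cos δ = sin φ₁ sin φ₂ + cos φ₁ cos φ₂ cos Δλ, the central angle is δ ≈ 0.932 rad (53.4°).
Interpolate at f = 6/10 with slerp weights a = sin((1−f)δ)/sin δ ≈ 0.454, b = sin(fδ)/sin δ ≈ 0.661.
p = a·p₁ + b·p₂ ≈ (-0.358, 0.773, 0.524); φ = arcsin(p_z) ≈ 31.59°, λ = atan2(p_y, p_x) ≈ 114.89°.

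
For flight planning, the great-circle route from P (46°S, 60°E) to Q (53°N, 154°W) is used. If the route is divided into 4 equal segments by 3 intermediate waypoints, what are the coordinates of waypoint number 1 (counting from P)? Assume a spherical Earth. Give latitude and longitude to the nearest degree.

≈ (20°S, 96°E)

The haversine formula gives a central angle δ ≈ 2.742 rad (157.1°) between the endpoints.
Interpolate at f = 1/4 with slerp weights a = sin((1−f)δ)/sin δ ≈ 2.271, b = sin(fδ)/sin δ ≈ 1.626.
p = a·p₁ + b·p₂ ≈ (-0.090, 0.938, -0.336); φ = arcsin(p_z) ≈ -19.61°, λ = atan2(p_y, p_x) ≈ 95.50°.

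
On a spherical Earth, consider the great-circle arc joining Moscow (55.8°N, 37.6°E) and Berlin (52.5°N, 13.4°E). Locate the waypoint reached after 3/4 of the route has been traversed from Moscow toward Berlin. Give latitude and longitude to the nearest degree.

Convert each endpoint to a unit vector on the sphere (x = cos φ cos λ, y = cos φ sin λ, z = sin φ).
The central angle between the endpoints is δ = arccos(p₁·p₂) ≈ 0.253 rad (14.5°).
Interpolate at f = 3/4 with slerp weights a = sin((1−f)δ)/sin δ ≈ 0.253, b = sin(fδ)/sin δ ≈ 0.754.
p = a·p₁ + b·p₂ ≈ (0.559, 0.193, 0.807); φ = arcsin(p_z) ≈ 53.77°, λ = atan2(p_y, p_x) ≈ 19.05°.

≈ (54°N, 19°E)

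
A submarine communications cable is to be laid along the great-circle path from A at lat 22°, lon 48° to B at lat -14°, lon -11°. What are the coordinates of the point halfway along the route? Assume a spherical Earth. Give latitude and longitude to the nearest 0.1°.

Write both endpoints as unit vectors p₁, p₂ with components (cos φ cos λ, cos φ sin λ, sin φ).
The central angle between the endpoints is δ = arccos(p₁·p₂) ≈ 1.189 rad (68.1°).
Interpolate at f = 1/2 with slerp weights a = sin((1−f)δ)/sin δ ≈ 0.604, b = sin(fδ)/sin δ ≈ 0.604.
p = a·p₁ + b·p₂ ≈ (0.949, 0.304, 0.080); φ = arcsin(p_z) ≈ 4.59°, λ = atan2(p_y, p_x) ≈ 17.76°.

≈ lat 4.6°, lon 17.8°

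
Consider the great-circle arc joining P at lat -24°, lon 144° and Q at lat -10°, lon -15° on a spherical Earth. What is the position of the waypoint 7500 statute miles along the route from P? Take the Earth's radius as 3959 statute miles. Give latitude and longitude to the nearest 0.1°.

≈ lat -36.3°, lon 4.6°

Write both endpoints as unit vectors p₁, p₂ with components (cos φ cos λ, cos φ sin λ, sin φ).
The central angle between the endpoints is δ = arccos(p₁·p₂) ≈ 2.449 rad (140.3°). The total great-circle distance is δ·R ≈ 2.449 × 3959 ≈ 9694 mi, so the target fraction is f = 7500/9694 ≈ 0.774.
Interpolate at f ≈ 0.774 with slerp weights a = sin((1−f)δ)/sin δ ≈ 0.824, b = sin(fδ)/sin δ ≈ 1.484.
p = a·p₁ + b·p₂ ≈ (0.803, 0.064, -0.593); φ = arcsin(p_z) ≈ -36.35°, λ = atan2(p_y, p_x) ≈ 4.56°.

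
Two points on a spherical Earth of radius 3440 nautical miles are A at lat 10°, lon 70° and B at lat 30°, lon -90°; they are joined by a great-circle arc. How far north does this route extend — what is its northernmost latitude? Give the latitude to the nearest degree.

≈ 65°

The great circle lies in the plane with unit normal n̂ = (p₁ × p₂)/|p₁ × p₂|.
Here n̂_z ≈ -0.417; the vertex latitude is φ_max = arccos|n̂_z| ≈ 65.4°.
Check via Clairaut: cos φ_max = |cos φ₁| · sin C = cos(10.0°)·sin(25.1°) ≈ 0.417, again giving ≈ 65.4°.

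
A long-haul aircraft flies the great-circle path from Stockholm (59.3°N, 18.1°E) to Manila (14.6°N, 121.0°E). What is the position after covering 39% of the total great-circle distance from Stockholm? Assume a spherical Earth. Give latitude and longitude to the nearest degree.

Write both endpoints as unit vectors p₁, p₂ with components (cos φ cos λ, cos φ sin λ, sin φ).
The central angle between the endpoints is δ = arccos(p₁·p₂) ≈ 1.464 rad (83.9°).
Interpolate at f = 0.39 with slerp weights a = sin((1−f)δ)/sin δ ≈ 0.783, b = sin(fδ)/sin δ ≈ 0.544.
p = a·p₁ + b·p₂ ≈ (0.109, 0.575, 0.811); φ = arcsin(p_z) ≈ 54.16°, λ = atan2(p_y, p_x) ≈ 79.24°.

≈ 54°N, 79°E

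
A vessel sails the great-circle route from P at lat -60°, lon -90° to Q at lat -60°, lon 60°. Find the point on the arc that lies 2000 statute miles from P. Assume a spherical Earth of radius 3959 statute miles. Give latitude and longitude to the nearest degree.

Write both endpoints as unit vectors p₁, p₂ with components (cos φ cos λ, cos φ sin λ, sin φ).
The central angle between the endpoints is δ = arccos(p₁·p₂) ≈ 1.008 rad (57.8°). The total great-circle distance is δ·R ≈ 1.008 × 3959 ≈ 3991 mi, so the target fraction is f = 2000/3991 ≈ 0.501.
Interpolate at f ≈ 0.501 with slerp weights a = sin((1−f)δ)/sin δ ≈ 0.570, b = sin(fδ)/sin δ ≈ 0.572.
p = a·p₁ + b·p₂ ≈ (0.143, -0.037, -0.989); φ = arcsin(p_z) ≈ -81.50°, λ = atan2(p_y, p_x) ≈ -14.56°.

≈ lat -82°, lon -15°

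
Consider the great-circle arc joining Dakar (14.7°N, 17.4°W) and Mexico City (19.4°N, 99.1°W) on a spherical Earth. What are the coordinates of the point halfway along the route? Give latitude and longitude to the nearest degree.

≈ 22°N, 58°W

Convert each endpoint to a unit vector on the sphere (x = cos φ cos λ, y = cos φ sin λ, z = sin φ).
The central angle between the endpoints is δ = arccos(p₁·p₂) ≈ 1.353 rad (77.5°).
Interpolate at f = 1/2 with slerp weights a = sin((1−f)δ)/sin δ ≈ 0.641, b = sin(fδ)/sin δ ≈ 0.641.
p = a·p₁ + b·p₂ ≈ (0.496, -0.783, 0.376); φ = arcsin(p_z) ≈ 22.07°, λ = atan2(p_y, p_x) ≈ -57.63°.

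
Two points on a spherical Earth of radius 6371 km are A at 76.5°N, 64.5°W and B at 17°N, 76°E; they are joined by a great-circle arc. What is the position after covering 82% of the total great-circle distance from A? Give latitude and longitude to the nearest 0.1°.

≈ 31.9°N, 73.4°E

Write both endpoints as unit vectors p₁, p₂ with components (cos φ cos λ, cos φ sin λ, sin φ).
The central angle between the endpoints is δ = arccos(p₁·p₂) ≈ 1.459 rad (83.6°).
Interpolate at f = 0.82 with slerp weights a = sin((1−f)δ)/sin δ ≈ 0.261, b = sin(fδ)/sin δ ≈ 0.936.
p = a·p₁ + b·p₂ ≈ (0.243, 0.814, 0.528); φ = arcsin(p_z) ≈ 31.85°, λ = atan2(p_y, p_x) ≈ 73.38°.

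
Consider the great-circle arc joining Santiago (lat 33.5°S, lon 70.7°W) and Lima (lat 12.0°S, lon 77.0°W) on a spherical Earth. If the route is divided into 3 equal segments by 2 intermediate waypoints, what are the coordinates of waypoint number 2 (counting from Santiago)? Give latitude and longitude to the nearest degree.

≈ lat 19°S, lon 75°W

Write both endpoints as unit vectors p₁, p₂ with components (cos φ cos λ, cos φ sin λ, sin φ).
The central angle between the endpoints is δ = arccos(p₁·p₂) ≈ 0.388 rad (22.3°).
Interpolate at f = 2/3 with slerp weights a = sin((1−f)δ)/sin δ ≈ 0.341, b = sin(fδ)/sin δ ≈ 0.676.
p = a·p₁ + b·p₂ ≈ (0.243, -0.913, -0.329); φ = arcsin(p_z) ≈ -19.19°, λ = atan2(p_y, p_x) ≈ -75.11°.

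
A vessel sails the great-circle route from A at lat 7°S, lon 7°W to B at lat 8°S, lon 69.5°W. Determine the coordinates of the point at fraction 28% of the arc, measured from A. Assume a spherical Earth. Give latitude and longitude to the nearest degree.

Convert each endpoint to a unit vector on the sphere (x = cos φ cos λ, y = cos φ sin λ, z = sin φ).
The central angle between the endpoints is δ = arccos(p₁·p₂) ≈ 1.081 rad (61.9°).
Interpolate at f = 0.28 with slerp weights a = sin((1−f)δ)/sin δ ≈ 0.796, b = sin(fδ)/sin δ ≈ 0.338.
p = a·p₁ + b·p₂ ≈ (0.901, -0.410, -0.144); φ = arcsin(p_z) ≈ -8.28°, λ = atan2(p_y, p_x) ≈ -24.44°.

≈ lat 8°S, lon 24°W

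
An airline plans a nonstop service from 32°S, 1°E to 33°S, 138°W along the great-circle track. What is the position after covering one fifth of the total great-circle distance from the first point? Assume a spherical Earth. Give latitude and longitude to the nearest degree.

≈ 48°S, 17°W

Convert each endpoint to a unit vector on the sphere (x = cos φ cos λ, y = cos φ sin λ, z = sin φ).
The central angle between the endpoints is δ = arccos(p₁·p₂) ≈ 1.822 rad (104.4°).
Interpolate at f = 1/5 with slerp weights a = sin((1−f)δ)/sin δ ≈ 1.026, b = sin(fδ)/sin δ ≈ 0.368.
p = a·p₁ + b·p₂ ≈ (0.640, -0.191, -0.744); φ = arcsin(p_z) ≈ -48.06°, λ = atan2(p_y, p_x) ≈ -16.63°.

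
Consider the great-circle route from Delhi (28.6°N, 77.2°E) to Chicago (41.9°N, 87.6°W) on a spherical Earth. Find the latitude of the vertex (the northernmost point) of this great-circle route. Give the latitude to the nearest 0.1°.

≈ 79.6°N

The great circle lies in the plane with unit normal n̂ = (p₁ × p₂)/|p₁ × p₂|.
Here n̂_z ≈ -0.180; the vertex latitude is φ_max = arccos|n̂_z| ≈ 79.6°.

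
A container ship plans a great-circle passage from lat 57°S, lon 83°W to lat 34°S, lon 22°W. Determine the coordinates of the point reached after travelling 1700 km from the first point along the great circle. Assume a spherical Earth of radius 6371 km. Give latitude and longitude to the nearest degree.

≈ lat 53°S, lon 57°W

From cos δ = sin φ₁ sin φ₂ + cos φ₁ cos φ₂ cos Δλ, the central angle is δ ≈ 0.812 rad (46.5°). The total great-circle distance is δ·R ≈ 0.812 × 6371 ≈ 5175 km, so the target fraction is f = 1700/5175 ≈ 0.329.
Interpolate at f ≈ 0.329 with slerp weights a = sin((1−f)δ)/sin δ ≈ 0.715, b = sin(fδ)/sin δ ≈ 0.363.
p = a·p₁ + b·p₂ ≈ (0.327, -0.499, -0.803); φ = arcsin(p_z) ≈ -53.37°, λ = atan2(p_y, p_x) ≈ -56.80°.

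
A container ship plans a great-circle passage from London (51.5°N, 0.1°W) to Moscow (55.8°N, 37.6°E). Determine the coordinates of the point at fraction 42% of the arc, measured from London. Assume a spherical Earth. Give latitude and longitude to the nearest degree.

≈ 55°N, 15°E

Write both endpoints as unit vectors p₁, p₂ with components (cos φ cos λ, cos φ sin λ, sin φ).
The central angle between the endpoints is δ = arccos(p₁·p₂) ≈ 0.392 rad (22.5°).
Interpolate at f = 0.42 with slerp weights a = sin((1−f)δ)/sin δ ≈ 0.590, b = sin(fδ)/sin δ ≈ 0.429.
p = a·p₁ + b·p₂ ≈ (0.558, 0.146, 0.817); φ = arcsin(p_z) ≈ 54.74°, λ = atan2(p_y, p_x) ≈ 14.70°.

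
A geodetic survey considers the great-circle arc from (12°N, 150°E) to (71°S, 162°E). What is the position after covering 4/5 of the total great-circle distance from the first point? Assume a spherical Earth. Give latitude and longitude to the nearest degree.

Convert each endpoint to a unit vector on the sphere (x = cos φ cos λ, y = cos φ sin λ, z = sin φ).
The central angle between the endpoints is δ = arccos(p₁·p₂) ≈ 1.456 rad (83.4°).
Interpolate at f = 4/5 with slerp weights a = sin((1−f)δ)/sin δ ≈ 0.289, b = sin(fδ)/sin δ ≈ 0.925.
p = a·p₁ + b·p₂ ≈ (-0.531, 0.234, -0.814); φ = arcsin(p_z) ≈ -54.51°, λ = atan2(p_y, p_x) ≈ 156.19°.

≈ (55°S, 156°E)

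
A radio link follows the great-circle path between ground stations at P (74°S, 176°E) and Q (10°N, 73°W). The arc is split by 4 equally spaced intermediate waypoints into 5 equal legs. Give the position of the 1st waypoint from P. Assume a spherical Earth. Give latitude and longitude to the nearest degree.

From cos δ = sin φ₁ sin φ₂ + cos φ₁ cos φ₂ cos Δλ, the central angle is δ ≈ 1.838 rad (105.3°).
Interpolate at f = 1/5 with slerp weights a = sin((1−f)δ)/sin δ ≈ 1.032, b = sin(fδ)/sin δ ≈ 0.373.
p = a·p₁ + b·p₂ ≈ (-0.176, -0.331, -0.927); φ = arcsin(p_z) ≈ -67.97°, λ = atan2(p_y, p_x) ≈ -118.04°.

≈ (68°S, 118°W)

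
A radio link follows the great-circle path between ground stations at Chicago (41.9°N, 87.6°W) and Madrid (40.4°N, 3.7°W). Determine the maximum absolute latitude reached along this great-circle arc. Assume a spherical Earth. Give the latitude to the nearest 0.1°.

The great circle lies in the plane with unit normal n̂ = (p₁ × p₂)/|p₁ × p₂|.
Here n̂_z ≈ +0.648; the vertex latitude is φ_max = arccos|n̂_z| ≈ 49.6°.
Check via Clairaut: cos φ_max = |cos φ₁| · sin C = cos(41.9°)·sin(60.5°) ≈ 0.648, again giving ≈ 49.6°.

≈ 49.6°N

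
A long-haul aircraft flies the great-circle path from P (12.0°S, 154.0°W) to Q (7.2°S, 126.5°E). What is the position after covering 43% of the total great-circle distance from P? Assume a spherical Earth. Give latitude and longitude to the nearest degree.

Convert each endpoint to a unit vector on the sphere (x = cos φ cos λ, y = cos φ sin λ, z = sin φ).
The central angle between the endpoints is δ = arccos(p₁·p₂) ≈ 1.366 rad (78.3°).
Interpolate at f = 0.43 with slerp weights a = sin((1−f)δ)/sin δ ≈ 0.717, b = sin(fδ)/sin δ ≈ 0.566.
p = a·p₁ + b·p₂ ≈ (-0.965, 0.144, -0.220); φ = arcsin(p_z) ≈ -12.72°, λ = atan2(p_y, p_x) ≈ 171.52°.

≈ (13°S, 172°E)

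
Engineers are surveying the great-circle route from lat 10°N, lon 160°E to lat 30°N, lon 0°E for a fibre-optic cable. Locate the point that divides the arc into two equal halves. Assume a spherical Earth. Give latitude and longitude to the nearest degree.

≈ lat 63°N, lon 100°E

The haversine formula gives a central angle δ ≈ 2.367 rad (135.6°) between the endpoints.
Interpolate at f = 1/2 with slerp weights a = sin((1−f)δ)/sin δ ≈ 1.324, b = sin(fδ)/sin δ ≈ 1.324.
p = a·p₁ + b·p₂ ≈ (-0.079, 0.446, 0.892); φ = arcsin(p_z) ≈ 63.08°, λ = atan2(p_y, p_x) ≈ 100.00°.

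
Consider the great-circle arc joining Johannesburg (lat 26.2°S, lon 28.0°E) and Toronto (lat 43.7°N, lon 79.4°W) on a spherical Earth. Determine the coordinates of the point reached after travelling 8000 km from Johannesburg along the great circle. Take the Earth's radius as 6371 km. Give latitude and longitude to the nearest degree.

From cos δ = sin φ₁ sin φ₂ + cos φ₁ cos φ₂ cos Δλ, the central angle is δ ≈ 2.093 rad (119.9°). The total great-circle distance is δ·R ≈ 2.093 × 6371 ≈ 13336 km, so the target fraction is f = 8000/13336 ≈ 0.600.
Interpolate at f ≈ 0.600 with slerp weights a = sin((1−f)δ)/sin δ ≈ 0.857, b = sin(fδ)/sin δ ≈ 1.097.
p = a·p₁ + b·p₂ ≈ (0.825, -0.418, 0.379); φ = arcsin(p_z) ≈ 22.30°, λ = atan2(p_y, p_x) ≈ -26.89°.

≈ lat 22°N, lon 27°W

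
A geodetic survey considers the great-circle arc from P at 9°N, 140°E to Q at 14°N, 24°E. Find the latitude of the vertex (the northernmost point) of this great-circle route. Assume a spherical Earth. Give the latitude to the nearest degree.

The great circle lies in the plane with unit normal n̂ = (p₁ × p₂)/|p₁ × p₂|.
Here n̂_z ≈ -0.932; the vertex latitude is φ_max = arccos|n̂_z| ≈ 21.2°.

≈ 21°N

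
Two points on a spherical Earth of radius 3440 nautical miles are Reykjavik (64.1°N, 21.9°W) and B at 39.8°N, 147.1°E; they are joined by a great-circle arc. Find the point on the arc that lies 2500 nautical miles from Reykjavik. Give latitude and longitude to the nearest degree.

≈ 74°N, 137°E

Write both endpoints as unit vectors p₁, p₂ with components (cos φ cos λ, cos φ sin λ, sin φ).
The central angle between the endpoints is δ = arccos(p₁·p₂) ≈ 1.322 rad (75.7°). The total great-circle distance is δ·R ≈ 1.322 × 3440 ≈ 4547 nmi, so the target fraction is f = 2500/4547 ≈ 0.550.
Interpolate at f ≈ 0.550 with slerp weights a = sin((1−f)δ)/sin δ ≈ 0.578, b = sin(fδ)/sin δ ≈ 0.686.
p = a·p₁ + b·p₂ ≈ (-0.208, 0.192, 0.959); φ = arcsin(p_z) ≈ 73.57°, λ = atan2(p_y, p_x) ≈ 137.29°.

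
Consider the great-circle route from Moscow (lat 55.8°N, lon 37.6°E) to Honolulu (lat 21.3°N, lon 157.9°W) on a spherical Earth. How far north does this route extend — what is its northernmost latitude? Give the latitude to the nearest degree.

≈ 82°N

The great circle lies in the plane with unit normal n̂ = (p₁ × p₂)/|p₁ × p₂|.
Here n̂_z ≈ +0.143; the vertex latitude is φ_max = arccos|n̂_z| ≈ 81.8°.
Check via Clairaut: cos φ_max = |cos φ₁| · sin C = cos(55.8°)·sin(14.7°) ≈ 0.143, again giving ≈ 81.8°.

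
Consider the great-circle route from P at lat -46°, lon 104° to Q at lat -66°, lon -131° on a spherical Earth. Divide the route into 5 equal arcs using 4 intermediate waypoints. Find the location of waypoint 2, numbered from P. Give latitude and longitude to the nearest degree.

≈ lat -67°, lon 127°

Convert each endpoint to a unit vector on the sphere (x = cos φ cos λ, y = cos φ sin λ, z = sin φ).
The central angle between the endpoints is δ = arccos(p₁·p₂) ≈ 1.053 rad (60.3°).
Interpolate at f = 2/5 with slerp weights a = sin((1−f)δ)/sin δ ≈ 0.680, b = sin(fδ)/sin δ ≈ 0.471.
p = a·p₁ + b·p₂ ≈ (-0.240, 0.314, -0.919); φ = arcsin(p_z) ≈ -66.74°, λ = atan2(p_y, p_x) ≈ 127.39°.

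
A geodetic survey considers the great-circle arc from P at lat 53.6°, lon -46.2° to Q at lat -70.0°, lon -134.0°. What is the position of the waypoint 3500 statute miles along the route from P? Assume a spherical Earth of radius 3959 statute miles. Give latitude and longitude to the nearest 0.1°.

The haversine formula gives a central angle δ ≈ 2.417 rad (138.5°) between the endpoints. The total great-circle distance is δ·R ≈ 2.417 × 3959 ≈ 9568 mi, so the target fraction is f = 3500/9568 ≈ 0.366.
Interpolate at f ≈ 0.366 with slerp weights a = sin((1−f)δ)/sin δ ≈ 1.507, b = sin(fδ)/sin δ ≈ 1.166.
p = a·p₁ + b·p₂ ≈ (0.342, -0.932, 0.117); φ = arcsin(p_z) ≈ 6.72°, λ = atan2(p_y, p_x) ≈ -69.86°.

≈ lat 6.7°, lon -69.9°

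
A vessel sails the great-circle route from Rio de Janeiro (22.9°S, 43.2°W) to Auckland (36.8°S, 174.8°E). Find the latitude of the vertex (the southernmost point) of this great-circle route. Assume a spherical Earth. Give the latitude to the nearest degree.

≈ 61°S

The great circle lies in the plane with unit normal n̂ = (p₁ × p₂)/|p₁ × p₂|.
Here n̂_z ≈ -0.484; the vertex latitude is φ_max = arccos|n̂_z| ≈ 61.0°.
Check via Clairaut: cos φ_max = |cos φ₁| · sin C = cos(22.9°)·sin(148.3°) ≈ 0.484, again giving ≈ 61.0°.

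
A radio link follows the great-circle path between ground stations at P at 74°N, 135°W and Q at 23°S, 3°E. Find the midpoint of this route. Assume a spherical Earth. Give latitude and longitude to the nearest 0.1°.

≈ 37.7°N, 11.5°W

From cos δ = sin φ₁ sin φ₂ + cos φ₁ cos φ₂ cos Δλ, the central angle is δ ≈ 2.170 rad (124.3°).
Interpolate at f = 1/2 with slerp weights a = sin((1−f)δ)/sin δ ≈ 1.071, b = sin(fδ)/sin δ ≈ 1.071.
p = a·p₁ + b·p₂ ≈ (0.776, -0.157, 0.611); φ = arcsin(p_z) ≈ 37.67°, λ = atan2(p_y, p_x) ≈ -11.45°.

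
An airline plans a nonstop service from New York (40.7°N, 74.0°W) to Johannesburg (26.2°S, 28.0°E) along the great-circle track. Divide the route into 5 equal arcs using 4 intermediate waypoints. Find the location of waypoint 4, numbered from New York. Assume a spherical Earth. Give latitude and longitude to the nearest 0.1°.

Write both endpoints as unit vectors p₁, p₂ with components (cos φ cos λ, cos φ sin λ, sin φ).
The central angle between the endpoints is δ = arccos(p₁·p₂) ≈ 2.015 rad (115.4°).
Interpolate at f = 4/5 with slerp weights a = sin((1−f)δ)/sin δ ≈ 0.434, b = sin(fδ)/sin δ ≈ 1.106.
p = a·p₁ + b·p₂ ≈ (0.967, 0.150, -0.205); φ = arcsin(p_z) ≈ -11.85°, λ = atan2(p_y, p_x) ≈ 8.79°.

≈ 11.8°S, 8.8°E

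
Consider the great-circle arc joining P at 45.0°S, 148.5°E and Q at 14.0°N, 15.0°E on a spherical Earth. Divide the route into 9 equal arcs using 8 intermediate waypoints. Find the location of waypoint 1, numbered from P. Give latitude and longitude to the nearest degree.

≈ 49°S, 128°E

The haversine formula gives a central angle δ ≈ 2.270 rad (130.0°) between the endpoints.
Interpolate at f = 1/9 with slerp weights a = sin((1−f)δ)/sin δ ≈ 1.178, b = sin(fδ)/sin δ ≈ 0.326.
p = a·p₁ + b·p₂ ≈ (-0.405, 0.517, -0.754); φ = arcsin(p_z) ≈ -48.95°, λ = atan2(p_y, p_x) ≈ 128.05°.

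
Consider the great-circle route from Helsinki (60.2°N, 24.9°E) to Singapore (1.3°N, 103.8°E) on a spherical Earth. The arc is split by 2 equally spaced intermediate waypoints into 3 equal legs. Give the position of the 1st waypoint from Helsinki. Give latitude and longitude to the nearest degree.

Write both endpoints as unit vectors p₁, p₂ with components (cos φ cos λ, cos φ sin λ, sin φ).
The central angle between the endpoints is δ = arccos(p₁·p₂) ≈ 1.455 rad (83.4°).
Interpolate at f = 1/3 with slerp weights a = sin((1−f)δ)/sin δ ≈ 0.831, b = sin(fδ)/sin δ ≈ 0.469.
p = a·p₁ + b·p₂ ≈ (0.262, 0.630, 0.731); φ = arcsin(p_z) ≈ 47.00°, λ = atan2(p_y, p_x) ≈ 67.37°.

≈ 47°N, 67°E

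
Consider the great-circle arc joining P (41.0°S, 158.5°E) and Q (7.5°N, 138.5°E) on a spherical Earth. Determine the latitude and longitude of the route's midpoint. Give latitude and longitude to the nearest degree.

Write both endpoints as unit vectors p₁, p₂ with components (cos φ cos λ, cos φ sin λ, sin φ).
The central angle between the endpoints is δ = arccos(p₁·p₂) ≈ 0.905 rad (51.9°).
Interpolate at f = 1/2 with slerp weights a = sin((1−f)δ)/sin δ ≈ 0.556, b = sin(fδ)/sin δ ≈ 0.556.
p = a·p₁ + b·p₂ ≈ (-0.803, 0.519, -0.292); φ = arcsin(p_z) ≈ -16.99°, λ = atan2(p_y, p_x) ≈ 147.13°.

≈ (17°S, 147°E)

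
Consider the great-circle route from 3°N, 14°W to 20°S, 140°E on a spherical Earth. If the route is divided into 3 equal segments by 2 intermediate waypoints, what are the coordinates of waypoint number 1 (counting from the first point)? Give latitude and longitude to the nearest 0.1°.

Convert each endpoint to a unit vector on the sphere (x = cos φ cos λ, y = cos φ sin λ, z = sin φ).
The central angle between the endpoints is δ = arccos(p₁·p₂) ≈ 2.609 rad (149.5°).
Interpolate at f = 1/3 with slerp weights a = sin((1−f)δ)/sin δ ≈ 1.941, b = sin(fδ)/sin δ ≈ 1.504.
p = a·p₁ + b·p₂ ≈ (0.798, 0.440, -0.413); φ = arcsin(p_z) ≈ -24.38°, λ = atan2(p_y, p_x) ≈ 28.86°.

≈ 24.4°S, 28.9°E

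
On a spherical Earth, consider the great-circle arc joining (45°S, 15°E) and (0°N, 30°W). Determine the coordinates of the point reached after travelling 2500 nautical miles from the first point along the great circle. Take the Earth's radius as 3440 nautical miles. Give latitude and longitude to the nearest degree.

≈ (15°S, 19°W)

Convert each endpoint to a unit vector on the sphere (x = cos φ cos λ, y = cos φ sin λ, z = sin φ).
The central angle between the endpoints is δ = arccos(p₁·p₂) ≈ 1.047 rad (60.0°). The total great-circle distance is δ·R ≈ 1.047 × 3440 ≈ 3602 nmi, so the target fraction is f = 2500/3602 ≈ 0.694.
Interpolate at f ≈ 0.694 with slerp weights a = sin((1−f)δ)/sin δ ≈ 0.364, b = sin(fδ)/sin δ ≈ 0.767.
p = a·p₁ + b·p₂ ≈ (0.913, -0.317, -0.257); φ = arcsin(p_z) ≈ -14.90°, λ = atan2(p_y, p_x) ≈ -19.15°.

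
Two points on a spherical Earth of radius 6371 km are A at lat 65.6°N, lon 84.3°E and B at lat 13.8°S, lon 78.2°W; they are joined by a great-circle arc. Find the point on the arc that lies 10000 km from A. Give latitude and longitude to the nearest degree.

Convert each endpoint to a unit vector on the sphere (x = cos φ cos λ, y = cos φ sin λ, z = sin φ).
The central angle between the endpoints is δ = arccos(p₁·p₂) ≈ 2.214 rad (126.9°). The total great-circle distance is δ·R ≈ 2.214 × 6371 ≈ 14106 km, so the target fraction is f = 10000/14106 ≈ 0.709.
Interpolate at f ≈ 0.709 with slerp weights a = sin((1−f)δ)/sin δ ≈ 0.751, b = sin(fδ)/sin δ ≈ 1.250.
p = a·p₁ + b·p₂ ≈ (0.279, -0.879, 0.386); φ = arcsin(p_z) ≈ 22.69°, λ = atan2(p_y, p_x) ≈ -72.40°.

≈ lat 23°N, lon 72°W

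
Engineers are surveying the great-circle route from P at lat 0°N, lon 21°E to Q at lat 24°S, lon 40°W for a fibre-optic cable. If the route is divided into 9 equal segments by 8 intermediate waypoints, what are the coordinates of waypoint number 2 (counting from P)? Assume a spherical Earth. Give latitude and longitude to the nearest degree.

≈ lat 6°S, lon 8°E

Convert each endpoint to a unit vector on the sphere (x = cos φ cos λ, y = cos φ sin λ, z = sin φ).
The central angle between the endpoints is δ = arccos(p₁·p₂) ≈ 1.112 rad (63.7°).
Interpolate at f = 2/9 with slerp weights a = sin((1−f)δ)/sin δ ≈ 0.849, b = sin(fδ)/sin δ ≈ 0.273.
p = a·p₁ + b·p₂ ≈ (0.983, 0.144, -0.111); φ = arcsin(p_z) ≈ -6.37°, λ = atan2(p_y, p_x) ≈ 8.33°.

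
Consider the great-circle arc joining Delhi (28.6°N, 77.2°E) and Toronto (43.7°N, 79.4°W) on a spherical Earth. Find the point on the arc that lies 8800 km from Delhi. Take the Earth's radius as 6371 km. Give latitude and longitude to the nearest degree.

≈ (66°N, 57°W)

Write both endpoints as unit vectors p₁, p₂ with components (cos φ cos λ, cos φ sin λ, sin φ).
The central angle between the endpoints is δ = arccos(p₁·p₂) ≈ 1.825 rad (104.6°). The total great-circle distance is δ·R ≈ 1.825 × 6371 ≈ 11629 km, so the target fraction is f = 8800/11629 ≈ 0.757.
Interpolate at f ≈ 0.757 with slerp weights a = sin((1−f)δ)/sin δ ≈ 0.444, b = sin(fδ)/sin δ ≈ 1.015.
p = a·p₁ + b·p₂ ≈ (0.221, -0.341, 0.914); φ = arcsin(p_z) ≈ 66.01°, λ = atan2(p_y, p_x) ≈ -57.02°.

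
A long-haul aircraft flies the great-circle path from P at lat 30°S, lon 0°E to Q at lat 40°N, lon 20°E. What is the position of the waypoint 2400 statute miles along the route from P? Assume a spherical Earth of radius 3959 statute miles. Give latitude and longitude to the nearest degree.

From cos δ = sin φ₁ sin φ₂ + cos φ₁ cos φ₂ cos Δλ, the central angle is δ ≈ 1.264 rad (72.4°). The total great-circle distance is δ·R ≈ 1.264 × 3959 ≈ 5004 mi, so the target fraction is f = 2400/5004 ≈ 0.480.
Interpolate at f ≈ 0.480 with slerp weights a = sin((1−f)δ)/sin δ ≈ 0.641, b = sin(fδ)/sin δ ≈ 0.598.
p = a·p₁ + b·p₂ ≈ (0.986, 0.157, 0.064); φ = arcsin(p_z) ≈ 3.64°, λ = atan2(p_y, p_x) ≈ 9.03°.

≈ lat 4°N, lon 9°E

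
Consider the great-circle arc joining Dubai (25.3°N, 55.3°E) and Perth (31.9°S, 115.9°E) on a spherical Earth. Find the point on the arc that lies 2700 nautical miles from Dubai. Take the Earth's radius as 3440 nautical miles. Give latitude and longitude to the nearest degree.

≈ 7°S, 87°E

Convert each endpoint to a unit vector on the sphere (x = cos φ cos λ, y = cos φ sin λ, z = sin φ).
The central angle between the endpoints is δ = arccos(p₁·p₂) ≈ 1.419 rad (81.3°). The total great-circle distance is δ·R ≈ 1.419 × 3440 ≈ 4882 nmi, so the target fraction is f = 2700/4882 ≈ 0.553.
Interpolate at f ≈ 0.553 with slerp weights a = sin((1−f)δ)/sin δ ≈ 0.600, b = sin(fδ)/sin δ ≈ 0.715.
p = a·p₁ + b·p₂ ≈ (0.043, 0.992, -0.122); φ = arcsin(p_z) ≈ -6.98°, λ = atan2(p_y, p_x) ≈ 87.49°.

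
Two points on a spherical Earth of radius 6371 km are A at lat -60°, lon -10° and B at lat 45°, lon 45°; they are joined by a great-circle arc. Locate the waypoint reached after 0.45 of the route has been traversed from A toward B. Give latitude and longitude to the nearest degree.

≈ lat -14°, lon 21°

Write both endpoints as unit vectors p₁, p₂ with components (cos φ cos λ, cos φ sin λ, sin φ).
The central angle between the endpoints is δ = arccos(p₁·p₂) ≈ 1.993 rad (114.2°).
Interpolate at f = 0.45 with slerp weights a = sin((1−f)δ)/sin δ ≈ 0.975, b = sin(fδ)/sin δ ≈ 0.856.
p = a·p₁ + b·p₂ ≈ (0.908, 0.344, -0.239); φ = arcsin(p_z) ≈ -13.81°, λ = atan2(p_y, p_x) ≈ 20.72°.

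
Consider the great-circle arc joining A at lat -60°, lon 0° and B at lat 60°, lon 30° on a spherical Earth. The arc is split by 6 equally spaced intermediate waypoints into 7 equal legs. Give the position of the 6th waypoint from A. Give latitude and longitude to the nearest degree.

≈ lat 43°, lon 23°

Convert each endpoint to a unit vector on the sphere (x = cos φ cos λ, y = cos φ sin λ, z = sin φ).
The central angle between the endpoints is δ = arccos(p₁·p₂) ≈ 2.134 rad (122.2°).
Interpolate at f = 6/7 with slerp weights a = sin((1−f)δ)/sin δ ≈ 0.355, b = sin(fδ)/sin δ ≈ 1.143.
p = a·p₁ + b·p₂ ≈ (0.672, 0.286, 0.683); φ = arcsin(p_z) ≈ 43.06°, λ = atan2(p_y, p_x) ≈ 23.03°.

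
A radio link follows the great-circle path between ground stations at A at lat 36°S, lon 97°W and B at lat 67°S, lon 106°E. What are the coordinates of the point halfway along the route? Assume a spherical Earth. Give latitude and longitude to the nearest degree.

The haversine formula gives a central angle δ ≈ 1.318 rad (75.5°) between the endpoints.
Interpolate at f = 1/2 with slerp weights a = sin((1−f)δ)/sin δ ≈ 0.632, b = sin(fδ)/sin δ ≈ 0.632.
p = a·p₁ + b·p₂ ≈ (-0.130, -0.270, -0.954); φ = arcsin(p_z) ≈ -72.53°, λ = atan2(p_y, p_x) ≈ -115.77°.

≈ lat 73°S, lon 116°W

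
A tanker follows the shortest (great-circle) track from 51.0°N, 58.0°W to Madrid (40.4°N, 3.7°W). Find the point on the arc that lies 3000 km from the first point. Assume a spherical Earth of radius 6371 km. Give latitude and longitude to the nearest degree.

Write both endpoints as unit vectors p₁, p₂ with components (cos φ cos λ, cos φ sin λ, sin φ).
The central angle between the endpoints is δ = arccos(p₁·p₂) ≈ 0.671 rad (38.4°). The total great-circle distance is δ·R ≈ 0.671 × 6371 ≈ 4273 km, so the target fraction is f = 3000/4273 ≈ 0.702.
Interpolate at f ≈ 0.702 with slerp weights a = sin((1−f)δ)/sin δ ≈ 0.319, b = sin(fδ)/sin δ ≈ 0.730.
p = a·p₁ + b·p₂ ≈ (0.661, -0.206, 0.721); φ = arcsin(p_z) ≈ 46.16°, λ = atan2(p_y, p_x) ≈ -17.33°.

≈ 46°N, 17°W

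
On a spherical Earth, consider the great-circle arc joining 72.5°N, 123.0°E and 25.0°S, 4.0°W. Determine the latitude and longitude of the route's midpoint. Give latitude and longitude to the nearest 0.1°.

Write both endpoints as unit vectors p₁, p₂ with components (cos φ cos λ, cos φ sin λ, sin φ).
The central angle between the endpoints is δ = arccos(p₁·p₂) ≈ 2.174 rad (124.5°).
Interpolate at f = 1/2 with slerp weights a = sin((1−f)δ)/sin δ ≈ 1.075, b = sin(fδ)/sin δ ≈ 1.075.
p = a·p₁ + b·p₂ ≈ (0.796, 0.203, 0.571); φ = arcsin(p_z) ≈ 34.80°, λ = atan2(p_y, p_x) ≈ 14.32°.

≈ 34.8°N, 14.3°E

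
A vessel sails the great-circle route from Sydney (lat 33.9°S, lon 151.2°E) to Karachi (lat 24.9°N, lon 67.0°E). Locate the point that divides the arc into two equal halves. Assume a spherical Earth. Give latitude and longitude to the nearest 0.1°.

Write both endpoints as unit vectors p₁, p₂ with components (cos φ cos λ, cos φ sin λ, sin φ).
The central angle between the endpoints is δ = arccos(p₁·p₂) ≈ 1.730 rad (99.1°).
Interpolate at f = 1/2 with slerp weights a = sin((1−f)δ)/sin δ ≈ 0.771, b = sin(fδ)/sin δ ≈ 0.771.
p = a·p₁ + b·p₂ ≈ (-0.288, 0.952, -0.105); φ = arcsin(p_z) ≈ -6.05°, λ = atan2(p_y, p_x) ≈ 106.81°.

≈ lat 6.0°S, lon 106.8°E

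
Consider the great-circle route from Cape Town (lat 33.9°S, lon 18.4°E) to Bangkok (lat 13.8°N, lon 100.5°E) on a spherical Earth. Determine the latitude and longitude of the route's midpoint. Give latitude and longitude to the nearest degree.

≈ lat 13°S, lon 63°E

The haversine formula gives a central angle δ ≈ 1.593 rad (91.3°) between the endpoints.
Interpolate at f = 1/2 with slerp weights a = sin((1−f)δ)/sin δ ≈ 0.715, b = sin(fδ)/sin δ ≈ 0.715.
p = a·p₁ + b·p₂ ≈ (0.437, 0.870, -0.228); φ = arcsin(p_z) ≈ -13.20°, λ = atan2(p_y, p_x) ≈ 63.35°.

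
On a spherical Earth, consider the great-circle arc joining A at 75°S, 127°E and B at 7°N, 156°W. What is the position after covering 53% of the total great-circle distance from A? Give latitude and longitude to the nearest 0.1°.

Convert each endpoint to a unit vector on the sphere (x = cos φ cos λ, y = cos φ sin λ, z = sin φ).
The central angle between the endpoints is δ = arccos(p₁·p₂) ≈ 1.631 rad (93.4°).
Interpolate at f = 0.53 with slerp weights a = sin((1−f)δ)/sin δ ≈ 0.695, b = sin(fδ)/sin δ ≈ 0.762.
p = a·p₁ + b·p₂ ≈ (-0.799, -0.164, -0.578); φ = arcsin(p_z) ≈ -35.33°, λ = atan2(p_y, p_x) ≈ -168.40°.

≈ 35.3°S, 168.4°W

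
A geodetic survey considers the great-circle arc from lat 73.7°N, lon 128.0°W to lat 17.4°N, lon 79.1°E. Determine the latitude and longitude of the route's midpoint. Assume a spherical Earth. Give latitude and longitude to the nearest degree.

Write both endpoints as unit vectors p₁, p₂ with components (cos φ cos λ, cos φ sin λ, sin φ).
The central angle between the endpoints is δ = arccos(p₁·p₂) ≈ 1.522 rad (87.2°).
Interpolate at f = 1/2 with slerp weights a = sin((1−f)δ)/sin δ ≈ 0.691, b = sin(fδ)/sin δ ≈ 0.691.
p = a·p₁ + b·p₂ ≈ (0.005, 0.494, 0.869); φ = arcsin(p_z) ≈ 60.37°, λ = atan2(p_y, p_x) ≈ 89.39°.

≈ lat 60°N, lon 89°E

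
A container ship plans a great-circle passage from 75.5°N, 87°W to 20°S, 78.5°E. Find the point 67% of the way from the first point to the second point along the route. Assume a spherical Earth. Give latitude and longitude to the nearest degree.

Convert each endpoint to a unit vector on the sphere (x = cos φ cos λ, y = cos φ sin λ, z = sin φ).
The central angle between the endpoints is δ = arccos(p₁·p₂) ≈ 2.164 rad (124.0°).
Interpolate at f = 0.67 with slerp weights a = sin((1−f)δ)/sin δ ≈ 0.790, b = sin(fδ)/sin δ ≈ 1.197.
p = a·p₁ + b·p₂ ≈ (0.235, 0.905, 0.355); φ = arcsin(p_z) ≈ 20.81°, λ = atan2(p_y, p_x) ≈ 75.46°.

≈ 21°N, 75°E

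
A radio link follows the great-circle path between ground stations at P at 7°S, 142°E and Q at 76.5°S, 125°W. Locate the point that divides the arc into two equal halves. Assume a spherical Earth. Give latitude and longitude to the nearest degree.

≈ 47°S, 155°E

Write both endpoints as unit vectors p₁, p₂ with components (cos φ cos λ, cos φ sin λ, sin φ).
The central angle between the endpoints is δ = arccos(p₁·p₂) ≈ 1.464 rad (83.9°).
Interpolate at f = 1/2 with slerp weights a = sin((1−f)δ)/sin δ ≈ 0.672, b = sin(fδ)/sin δ ≈ 0.672.
p = a·p₁ + b·p₂ ≈ (-0.616, 0.282, -0.736); φ = arcsin(p_z) ≈ -47.36°, λ = atan2(p_y, p_x) ≈ 155.38°.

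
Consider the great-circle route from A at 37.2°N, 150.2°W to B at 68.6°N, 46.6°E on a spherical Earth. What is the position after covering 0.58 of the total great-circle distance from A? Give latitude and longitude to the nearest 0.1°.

Convert each endpoint to a unit vector on the sphere (x = cos φ cos λ, y = cos φ sin λ, z = sin φ).
The central angle between the endpoints is δ = arccos(p₁·p₂) ≈ 1.282 rad (73.5°).
Interpolate at f = 0.58 with slerp weights a = sin((1−f)δ)/sin δ ≈ 0.535, b = sin(fδ)/sin δ ≈ 0.706.
p = a·p₁ + b·p₂ ≈ (-0.193, -0.025, 0.981); φ = arcsin(p_z) ≈ 78.80°, λ = atan2(p_y, p_x) ≈ -172.74°.

≈ 78.8°N, 172.7°W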